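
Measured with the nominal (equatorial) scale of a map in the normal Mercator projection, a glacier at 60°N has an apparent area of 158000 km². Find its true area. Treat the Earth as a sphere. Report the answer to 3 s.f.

39500 km²

Mercator is conformal, so the point scale is isotropic: h = k = sec φ = 1/cos φ.
Areal scale = k² = sec²φ = 1/cos²(60°) = 1/0.5000² = 4.000.
True area = apparent / (areal scale) = 158000 / 4.000 ≈ 39500 km².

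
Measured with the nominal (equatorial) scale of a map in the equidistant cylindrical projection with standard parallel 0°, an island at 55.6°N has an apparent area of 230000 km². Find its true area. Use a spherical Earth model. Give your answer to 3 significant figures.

130000 km²

Plate carrée maps x = Rλ, y = Rφ. The meridian scale is h = 1 and the parallel scale is k = 1/cos φ = sec φ.
Areal scale = h·k = 1 × sec φ; at 55.6°, h = 1.000, k = 1.770, so h·k = 1.770.
True area = apparent / (areal scale) = 230000 / 1.770 ≈ 130000 km².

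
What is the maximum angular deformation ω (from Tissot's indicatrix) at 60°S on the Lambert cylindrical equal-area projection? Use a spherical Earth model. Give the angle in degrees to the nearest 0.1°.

73.7°

The Lambert cylindrical equal-area projection is the cylindrical equal-area projection with its standard parallel at the equator (φ₀ = 0). A cylindrical equal-area projection with standard parallel φ₀ has meridian scale h = cos φ / cos φ₀ and parallel scale k = cos φ₀ / cos φ (so areas are preserved, h·k = 1).
At 60°: h = 0.5000, k = 2.000; principal scales a = 2.000, b = 0.5000.
sin(ω/2) = (a − b)/(a + b) = 1.500/2.500 = 0.6000, so ω = 2 arcsin(0.6000) ≈ 73.7°.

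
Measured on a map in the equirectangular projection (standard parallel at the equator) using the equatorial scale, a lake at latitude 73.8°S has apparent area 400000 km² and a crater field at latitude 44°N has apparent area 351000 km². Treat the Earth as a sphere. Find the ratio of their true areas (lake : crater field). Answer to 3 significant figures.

0.442

On the plate carrée, areal scale = h·k = 1 × sec φ, so true area = apparent × cos φ.
True area of lake: 400000 × cos(73.8°) = 400000 × 0.2790 = 111600 km².
True area of crater field: 351000 × cos(44°) = 351000 × 0.7193 = 252500 km².
Ratio = 111600 / 252500 ≈ 0.442.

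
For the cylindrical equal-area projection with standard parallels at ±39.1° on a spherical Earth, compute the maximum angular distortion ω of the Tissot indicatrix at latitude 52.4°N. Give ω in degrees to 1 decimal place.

27.3°

A cylindrical equal-area projection with standard parallel φ₀ has meridian scale h = cos φ / cos φ₀ and parallel scale k = cos φ₀ / cos φ (so areas are preserved, h·k = 1).
At 52.4°: h = 0.7862, k = 1.272; principal scales a = 1.272, b = 0.7862.
sin(ω/2) = (a − b)/(a + b) = 0.4857/2.058 = 0.2360, so ω = 2 arcsin(0.2360) ≈ 27.3°.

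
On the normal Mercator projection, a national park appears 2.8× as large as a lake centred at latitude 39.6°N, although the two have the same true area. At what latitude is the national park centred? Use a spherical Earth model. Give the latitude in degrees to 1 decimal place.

62.6°

On Mercator, (apparent₁)/(apparent₂) = sec²φ₁ / sec²φ₂ when true areas are equal.
cos²φ₂ / cos²φ₁ = 2.8  ⇒  cos φ₁ = cos 39.6° / √2.8 = 0.7705/1.673 = 0.4605.
φ₁ = arccos(0.4605) ≈ 62.6°.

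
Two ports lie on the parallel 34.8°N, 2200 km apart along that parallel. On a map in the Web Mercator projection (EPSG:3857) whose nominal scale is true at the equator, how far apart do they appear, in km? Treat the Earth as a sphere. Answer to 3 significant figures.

2680 km

For Mercator, h = k = sec φ (a conformal cylindrical projection has a single point scale, 1/cos φ).
Along the parallel, k = sec 34.8° = 1/0.8211 = 1.218.
Map distance = 2200 × 1.218 ≈ 2680 km.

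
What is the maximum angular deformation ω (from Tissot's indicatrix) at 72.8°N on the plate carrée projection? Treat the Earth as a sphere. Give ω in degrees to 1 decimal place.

In the plate carrée (x = Rλ, y = Rφ), meridians are true-scale (h = 1) and parallels are stretched by k = sec φ.
At 72.8°: h = 1.000, k = 3.382; principal scales a = 3.382, b = 1.000.
sin(ω/2) = (a − b)/(a + b) = 2.382/4.382 = 0.5436, so ω = 2 arcsin(0.5436) ≈ 65.9°.

65.9°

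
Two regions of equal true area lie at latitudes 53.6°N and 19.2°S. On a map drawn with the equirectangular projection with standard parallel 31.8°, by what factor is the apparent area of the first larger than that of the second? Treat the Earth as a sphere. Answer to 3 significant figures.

The equidistant cylindrical projection with φ₀ = 31.8° has h = 1 (meridians true) and k = cos φ₀ / cos φ along parallels.
Areal scale at 53.6°: h·k = 1.000 × 1.432 = 1.432.
Areal scale at 19.2°: h·k = 1.000 × 0.9000 = 0.9000.
Ratio = 1.432/0.9000 ≈ 1.59.

1.59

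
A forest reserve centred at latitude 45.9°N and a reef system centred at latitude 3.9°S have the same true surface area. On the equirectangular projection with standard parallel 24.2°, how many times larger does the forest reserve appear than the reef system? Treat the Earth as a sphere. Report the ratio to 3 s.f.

1.43

With standard parallel φ₀ = 24.2°, the equirectangular projection gives x = Rλ cos φ₀, y = Rφ, so h = 1 and k = cos 24.2° / cos φ.
Areal scale at 45.9°: h·k = 1.000 × 1.311 = 1.311.
Areal scale at 3.9°: h·k = 1.000 × 0.9142 = 0.9142.
Ratio = 1.311/0.9142 ≈ 1.43.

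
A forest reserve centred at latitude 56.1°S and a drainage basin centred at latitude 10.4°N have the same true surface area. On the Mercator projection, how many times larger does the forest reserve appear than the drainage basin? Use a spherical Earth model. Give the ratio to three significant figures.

Mercator areal scale is sec²φ.
At 56.1°: sec²(56.1°) = 1/0.5577² = 3.215.
At 10.4°: sec²(10.4°) = 1/0.9836² = 1.034.
Ratio = 3.215/1.034 = cos²(10.4°)/cos²(56.1°) ≈ 3.11.

3.11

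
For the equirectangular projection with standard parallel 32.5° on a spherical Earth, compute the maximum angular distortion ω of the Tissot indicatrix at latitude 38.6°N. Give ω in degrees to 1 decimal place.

4.4°

In the equirectangular projection with standard parallel φ₀ = 32.5° (x = Rλ cos φ₀, y = Rφ), meridians are true-scale (h = 1) and the parallel scale is k = cos φ₀ / cos φ.
At 38.6°: h = 1.000, k = 1.079; principal scales a = 1.079, b = 1.000.
sin(ω/2) = (a − b)/(a + b) = 0.07917/2.079 = 0.03808, so ω = 2 arcsin(0.03808) ≈ 4.4°.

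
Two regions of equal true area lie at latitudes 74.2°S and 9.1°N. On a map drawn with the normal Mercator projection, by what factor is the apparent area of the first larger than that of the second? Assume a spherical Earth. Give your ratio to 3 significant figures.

Mercator areal scale is sec²φ.
At 74.2°: sec²(74.2°) = 1/0.2723² = 13.49.
At 9.1°: sec²(9.1°) = 1/0.9874² = 1.026.
Ratio = 13.49/1.026 = cos²(9.1°)/cos²(74.2°) ≈ 13.2.

13.2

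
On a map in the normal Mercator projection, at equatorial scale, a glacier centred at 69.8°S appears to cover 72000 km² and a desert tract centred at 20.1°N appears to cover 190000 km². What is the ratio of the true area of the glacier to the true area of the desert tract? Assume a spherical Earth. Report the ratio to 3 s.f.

Mercator's areal exaggeration is sec²φ; hence true area = (apparent area) · cos²φ.
True area of glacier: 72000 × cos²(69.8°) = 72000 × 0.1192 = 8585 km².
True area of desert tract: 190000 × cos²(20.1°) = 190000 × 0.8819 = 167600 km².
Ratio = 8585 / 167600 ≈ 0.0512.

0.0512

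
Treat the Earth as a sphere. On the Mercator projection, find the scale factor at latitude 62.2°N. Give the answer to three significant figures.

Mercator is conformal, so the point scale is isotropic: h = k = sec φ = 1/cos φ.
k = 1/cos 62.2° = 1/0.4664 = 2.144.

2.14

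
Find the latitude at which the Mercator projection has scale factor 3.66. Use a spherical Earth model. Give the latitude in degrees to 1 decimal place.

74.1°

Mercator scale is k = sec φ = 1/cos φ.
1/cos φ = 3.66  ⇒  cos φ = 0.2732  ⇒  φ = arccos(0.2732) ≈ 74.1°.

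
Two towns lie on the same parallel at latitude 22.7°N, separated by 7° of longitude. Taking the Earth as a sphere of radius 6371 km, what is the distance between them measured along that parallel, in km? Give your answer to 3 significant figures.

Arc length along a parallel = R cos φ · Δλ (with Δλ in radians).
= 6371 × cos 22.7° × (7° × π/180) = 6371 × 0.9225 × 0.1222 ≈ 718 km.

718 km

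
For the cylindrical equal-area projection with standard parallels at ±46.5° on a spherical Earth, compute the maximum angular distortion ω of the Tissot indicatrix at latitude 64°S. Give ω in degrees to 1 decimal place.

For cylindrical equal-area with standard parallel φ₀, h = cos φ / cos φ₀ and k = cos φ₀ / cos φ, so h·k = 1.
At 64°: h = 0.6368, k = 1.570; principal scales a = 1.570, b = 0.6368.
sin(ω/2) = (a − b)/(a + b) = 0.9334/2.207 = 0.4229, so ω = 2 arcsin(0.4229) ≈ 50.0°.

50.0°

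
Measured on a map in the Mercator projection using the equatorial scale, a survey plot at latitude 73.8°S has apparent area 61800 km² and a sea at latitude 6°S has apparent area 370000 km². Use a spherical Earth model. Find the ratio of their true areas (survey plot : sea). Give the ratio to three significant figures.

On Mercator the areal scale is sec²φ, so true area = apparent × cos²φ.
True area of survey plot: 61800 × cos²(73.8°) = 61800 × 0.07784 = 4810 km².
True area of sea: 370000 × cos²(6°) = 370000 × 0.9891 = 366000 km².
Ratio = 4810 / 366000 ≈ 0.0131.

0.0131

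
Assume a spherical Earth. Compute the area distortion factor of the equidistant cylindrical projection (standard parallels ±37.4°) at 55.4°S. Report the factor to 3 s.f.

With standard parallel φ₀ = 37.4°, the equirectangular projection gives x = Rλ cos φ₀, y = Rφ, so h = 1 and k = cos 37.4° / cos φ.
Areal scale = h·k = 1 × cos φ₀ / cos φ; at 55.4°, h = 1.000, k = 1.399, so h·k = 1.399.

1.40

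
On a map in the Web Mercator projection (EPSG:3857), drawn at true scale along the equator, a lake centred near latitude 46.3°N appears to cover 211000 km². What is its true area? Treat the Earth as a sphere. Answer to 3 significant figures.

101000 km²

For Mercator, h = k = sec φ (a conformal cylindrical projection has a single point scale, 1/cos φ).
Areal scale = k² = sec²φ = 1/cos²(46.3°) = 1/0.6909² = 2.095.
True area = apparent / (areal scale) = 211000 / 2.095 ≈ 101000 km².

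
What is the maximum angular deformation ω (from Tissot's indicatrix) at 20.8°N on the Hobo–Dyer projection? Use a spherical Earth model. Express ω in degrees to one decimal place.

18.7°

Hobo–Dyer is a cylindrical equal-area projection with standard parallels at ±37.5°. Cylindrical equal-area (φ₀ = 37.5°): h = cos φ / cos 37.5° along meridians, k = cos 37.5° / cos φ along parallels; h·k = 1.
At 20.8°: h = 1.178, k = 0.8487; principal scales a = 1.178, b = 0.8487.
sin(ω/2) = (a − b)/(a + b) = 0.3297/2.027 = 0.1626, so ω = 2 arcsin(0.1626) ≈ 18.7°.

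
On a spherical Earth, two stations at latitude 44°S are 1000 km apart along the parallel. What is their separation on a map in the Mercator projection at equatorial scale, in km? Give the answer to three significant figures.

For Mercator, h = k = sec φ (a conformal cylindrical projection has a single point scale, 1/cos φ).
Along the parallel, k = sec 44° = 1/0.7193 = 1.390.
Map distance = 1000 × 1.390 ≈ 1390 km.

1390 km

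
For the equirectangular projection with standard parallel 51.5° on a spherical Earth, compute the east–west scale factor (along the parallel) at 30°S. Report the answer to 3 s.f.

In the equirectangular projection with standard parallel φ₀ = 51.5° (x = Rλ cos φ₀, y = Rφ), meridians are true-scale (h = 1) and the parallel scale is k = cos φ₀ / cos φ.
k = cos 51.5° / cos 30° = 0.6225/0.8660 = 0.7188.

0.719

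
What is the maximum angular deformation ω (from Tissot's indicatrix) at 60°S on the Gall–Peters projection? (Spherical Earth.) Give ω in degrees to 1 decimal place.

The Gall–Peters projection is cylindrical equal-area with φ₀ = 45°. A cylindrical equal-area projection with standard parallel φ₀ has meridian scale h = cos φ / cos φ₀ and parallel scale k = cos φ₀ / cos φ (so areas are preserved, h·k = 1).
At 60°: h = 0.7071, k = 1.414; principal scales a = 1.414, b = 0.7071.
sin(ω/2) = (a − b)/(a + b) = 0.7071/2.121 = 0.3333, so ω = 2 arcsin(0.3333) ≈ 38.9°.

38.9°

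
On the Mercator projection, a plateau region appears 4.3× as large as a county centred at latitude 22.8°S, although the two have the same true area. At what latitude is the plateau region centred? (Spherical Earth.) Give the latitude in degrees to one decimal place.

For equal true areas on Mercator, apparent areas scale as sec²φ, so the ratio is cos²φ₂ / cos²φ₁.
cos²φ₂ / cos²φ₁ = 4.3  ⇒  cos φ₁ = cos 22.8° / √4.3 = 0.9219/2.074 = 0.4446.
φ₁ = arccos(0.4446) ≈ 63.6°.

63.6°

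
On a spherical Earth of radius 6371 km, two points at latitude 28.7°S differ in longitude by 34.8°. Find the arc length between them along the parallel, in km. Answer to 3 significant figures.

Arc length along a parallel = R cos φ · Δλ (with Δλ in radians).
= 6371 × cos 28.7° × (34.8° × π/180) = 6371 × 0.8771 × 0.6074 ≈ 3390 km.

3390 km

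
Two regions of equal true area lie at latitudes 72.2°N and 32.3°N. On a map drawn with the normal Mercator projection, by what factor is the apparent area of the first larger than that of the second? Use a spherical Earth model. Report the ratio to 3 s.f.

On Mercator, area is exaggerated by sec²φ = 1/cos²φ.
At 72.2°: sec²(72.2°) = 1/0.3057² = 10.70.
At 32.3°: sec²(32.3°) = 1/0.8453² = 1.400.
Ratio = 10.70/1.400 = cos²(32.3°)/cos²(72.2°) ≈ 7.65.

7.65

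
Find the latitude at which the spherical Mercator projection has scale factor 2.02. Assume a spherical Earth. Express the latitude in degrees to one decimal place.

Mercator scale is k = sec φ = 1/cos φ.
1/cos φ = 2.02  ⇒  cos φ = 0.4950  ⇒  φ = arccos(0.4950) ≈ 60.3°.

60.3°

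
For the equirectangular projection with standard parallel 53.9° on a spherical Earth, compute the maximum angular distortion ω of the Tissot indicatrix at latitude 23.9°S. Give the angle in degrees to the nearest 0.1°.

In the equirectangular projection with standard parallel φ₀ = 53.9° (x = Rλ cos φ₀, y = Rφ), meridians are true-scale (h = 1) and the parallel scale is k = cos φ₀ / cos φ.
At 23.9°: h = 1.000, k = 0.6445; principal scales a = 1.000, b = 0.6445.
sin(ω/2) = (a − b)/(a + b) = 0.3555/1.644 = 0.2162, so ω = 2 arcsin(0.2162) ≈ 25.0°.

25.0°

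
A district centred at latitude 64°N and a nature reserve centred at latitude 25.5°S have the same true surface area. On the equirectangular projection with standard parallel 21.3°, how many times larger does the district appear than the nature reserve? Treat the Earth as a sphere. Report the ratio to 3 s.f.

2.06

In the equirectangular projection with standard parallel φ₀ = 21.3° (x = Rλ cos φ₀, y = Rφ), meridians are true-scale (h = 1) and the parallel scale is k = cos φ₀ / cos φ.
Areal scale at 64°: h·k = 1.000 × 2.125 = 2.125.
Areal scale at 25.5°: h·k = 1.000 × 1.032 = 1.032.
Ratio = 2.125/1.032 ≈ 2.06.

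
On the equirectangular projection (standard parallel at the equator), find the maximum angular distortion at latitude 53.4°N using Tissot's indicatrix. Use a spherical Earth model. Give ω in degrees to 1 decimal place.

29.3°

Plate carrée maps x = Rλ, y = Rφ. The meridian scale is h = 1 and the parallel scale is k = 1/cos φ = sec φ.
At 53.4°: h = 1.000, k = 1.677; principal scales a = 1.677, b = 1.000.
sin(ω/2) = (a − b)/(a + b) = 0.6772/2.677 = 0.2530, so ω = 2 arcsin(0.2530) ≈ 29.3°.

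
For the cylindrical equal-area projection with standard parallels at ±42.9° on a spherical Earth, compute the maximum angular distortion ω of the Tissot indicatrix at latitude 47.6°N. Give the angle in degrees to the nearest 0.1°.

For cylindrical equal-area with standard parallel φ₀, h = cos φ / cos φ₀ and k = cos φ₀ / cos φ, so h·k = 1.
At 47.6°: h = 0.9205, k = 1.086; principal scales a = 1.086, b = 0.9205.
sin(ω/2) = (a − b)/(a + b) = 0.1659/2.007 = 0.08265, so ω = 2 arcsin(0.08265) ≈ 9.5°.

9.5°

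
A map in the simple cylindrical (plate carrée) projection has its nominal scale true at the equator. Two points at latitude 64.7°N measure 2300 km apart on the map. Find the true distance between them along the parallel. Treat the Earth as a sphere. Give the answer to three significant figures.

In the plate carrée (x = Rλ, y = Rφ), meridians are true-scale (h = 1) and parallels are stretched by k = sec φ.
Along the parallel at 64.7°, map distances are exaggerated by k = sec 64.7° = 2.340.
True distance = 2300 / 2.340 = 2300 × cos 64.7° ≈ 983 km.

983 km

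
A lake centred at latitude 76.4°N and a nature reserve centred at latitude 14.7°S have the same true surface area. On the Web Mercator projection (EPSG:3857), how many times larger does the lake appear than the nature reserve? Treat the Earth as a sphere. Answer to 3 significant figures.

Mercator areal scale is sec²φ.
At 76.4°: sec²(76.4°) = 1/0.2351² = 18.09.
At 14.7°: sec²(14.7°) = 1/0.9673² = 1.069.
Ratio = 18.09/1.069 = cos²(14.7°)/cos²(76.4°) ≈ 16.9.

16.9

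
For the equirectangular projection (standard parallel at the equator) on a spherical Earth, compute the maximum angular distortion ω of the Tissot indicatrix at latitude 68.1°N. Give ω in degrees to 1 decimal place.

For the equirectangular projection with φ₀ = 0 (plate carrée), h = 1 along meridians and k = sec φ along parallels.
At 68.1°: h = 1.000, k = 2.681; principal scales a = 2.681, b = 1.000.
sin(ω/2) = (a − b)/(a + b) = 1.681/3.681 = 0.4567, so ω = 2 arcsin(0.4567) ≈ 54.3°.

54.3°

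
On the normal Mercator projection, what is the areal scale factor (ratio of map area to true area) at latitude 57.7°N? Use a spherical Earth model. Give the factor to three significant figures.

The Mercator projection is conformal; its linear scale factor is the same in every direction and equals sec φ = 1/cos φ.
Areal scale = k² = sec²φ = 1/cos²(57.7°) = 1/0.5344² = 3.502.

3.50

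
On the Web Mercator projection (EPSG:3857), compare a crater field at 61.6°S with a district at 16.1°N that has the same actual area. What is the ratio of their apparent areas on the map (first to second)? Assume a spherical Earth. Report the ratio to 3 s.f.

4.08

Mercator areal scale is sec²φ.
At 61.6°: sec²(61.6°) = 1/0.4756² = 4.421.
At 16.1°: sec²(16.1°) = 1/0.9608² = 1.083.
Ratio = 4.421/1.083 = cos²(16.1°)/cos²(61.6°) ≈ 4.08.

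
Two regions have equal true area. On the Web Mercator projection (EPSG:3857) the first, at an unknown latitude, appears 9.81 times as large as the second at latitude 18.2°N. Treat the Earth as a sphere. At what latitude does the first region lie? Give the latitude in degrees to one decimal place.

72.3°

On Mercator, (apparent₁)/(apparent₂) = sec²φ₁ / sec²φ₂ when true areas are equal.
cos²φ₂ / cos²φ₁ = 9.81  ⇒  cos φ₁ = cos 18.2° / √9.81 = 0.9500/3.132 = 0.3033.
φ₁ = arccos(0.3033) ≈ 72.3°.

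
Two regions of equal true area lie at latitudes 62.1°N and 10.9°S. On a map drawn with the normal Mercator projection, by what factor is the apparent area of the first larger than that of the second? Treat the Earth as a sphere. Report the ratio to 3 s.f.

Mercator is conformal with k = sec φ, so areal scale = k² = sec²φ.
At 62.1°: sec²(62.1°) = 1/0.4679² = 4.567.
At 10.9°: sec²(10.9°) = 1/0.9820² = 1.037.
Ratio = 4.567/1.037 = cos²(10.9°)/cos²(62.1°) ≈ 4.40.

4.40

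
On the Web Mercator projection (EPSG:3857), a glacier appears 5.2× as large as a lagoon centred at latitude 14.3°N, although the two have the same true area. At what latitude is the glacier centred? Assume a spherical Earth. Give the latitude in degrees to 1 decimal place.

On Mercator, (apparent₁)/(apparent₂) = sec²φ₁ / sec²φ₂ when true areas are equal.
cos²φ₂ / cos²φ₁ = 5.2  ⇒  cos φ₁ = cos 14.3° / √5.2 = 0.9690/2.280 = 0.4249.
φ₁ = arccos(0.4249) ≈ 64.9°.

64.9°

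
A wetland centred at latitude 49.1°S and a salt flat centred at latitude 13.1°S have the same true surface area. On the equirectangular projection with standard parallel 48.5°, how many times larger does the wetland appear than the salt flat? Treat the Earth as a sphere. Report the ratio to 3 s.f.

1.49

The equidistant cylindrical projection with φ₀ = 48.5° has h = 1 (meridians true) and k = cos φ₀ / cos φ along parallels.
Areal scale at 49.1°: h·k = 1.000 × 1.012 = 1.012.
Areal scale at 13.1°: h·k = 1.000 × 0.6803 = 0.6803.
Ratio = 1.012/0.6803 ≈ 1.49.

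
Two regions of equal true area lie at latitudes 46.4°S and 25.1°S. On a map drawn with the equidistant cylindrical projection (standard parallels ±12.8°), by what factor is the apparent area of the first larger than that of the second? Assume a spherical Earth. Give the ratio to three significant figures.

The equidistant cylindrical projection with φ₀ = 12.8° has h = 1 (meridians true) and k = cos φ₀ / cos φ along parallels.
Areal scale at 46.4°: h·k = 1.000 × 1.414 = 1.414.
Areal scale at 25.1°: h·k = 1.000 × 1.077 = 1.077.
Ratio = 1.414/1.077 ≈ 1.31.

1.31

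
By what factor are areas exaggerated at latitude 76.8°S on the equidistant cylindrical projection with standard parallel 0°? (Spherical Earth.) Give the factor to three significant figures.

4.38

In the plate carrée (x = Rλ, y = Rφ), meridians are true-scale (h = 1) and parallels are stretched by k = sec φ.
Areal scale = h·k = 1 × sec φ; at 76.8°, h = 1.000, k = 4.379, so h·k = 4.379.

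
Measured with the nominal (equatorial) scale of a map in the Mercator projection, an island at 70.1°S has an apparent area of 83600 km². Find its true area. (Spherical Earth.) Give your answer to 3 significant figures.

The Mercator projection is conformal; its linear scale factor is the same in every direction and equals sec φ = 1/cos φ.
Areal scale = k² = sec²φ = 1/cos²(70.1°) = 1/0.3404² = 8.631.
True area = apparent / (areal scale) = 83600 / 8.631 ≈ 9690 km².

9690 km²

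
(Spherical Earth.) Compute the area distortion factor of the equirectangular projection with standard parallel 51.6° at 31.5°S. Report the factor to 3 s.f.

The equidistant cylindrical projection with φ₀ = 51.6° has h = 1 (meridians true) and k = cos φ₀ / cos φ along parallels.
Areal scale = h·k = 1 × cos φ₀ / cos φ; at 31.5°, h = 1.000, k = 0.7285, so h·k = 0.7285.

0.728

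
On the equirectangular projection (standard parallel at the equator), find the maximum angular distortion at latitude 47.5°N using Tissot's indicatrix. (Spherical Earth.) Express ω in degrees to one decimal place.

22.3°

In the plate carrée (x = Rλ, y = Rφ), meridians are true-scale (h = 1) and parallels are stretched by k = sec φ.
At 47.5°: h = 1.000, k = 1.480; principal scales a = 1.480, b = 1.000.
sin(ω/2) = (a − b)/(a + b) = 0.4802/2.480 = 0.1936, so ω = 2 arcsin(0.1936) ≈ 22.3°.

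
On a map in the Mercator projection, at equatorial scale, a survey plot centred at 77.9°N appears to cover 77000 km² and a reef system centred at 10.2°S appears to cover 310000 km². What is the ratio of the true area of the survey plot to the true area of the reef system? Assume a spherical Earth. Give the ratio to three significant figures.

0.0113

Since Mercator area scale is 1/cos²φ, the true area equals the apparent area multiplied by cos²φ.
True area of survey plot: 77000 × cos²(77.9°) = 77000 × 0.04394 = 3383 km².
True area of reef system: 310000 × cos²(10.2°) = 310000 × 0.9686 = 300300 km².
Ratio = 3383 / 300300 ≈ 0.0113.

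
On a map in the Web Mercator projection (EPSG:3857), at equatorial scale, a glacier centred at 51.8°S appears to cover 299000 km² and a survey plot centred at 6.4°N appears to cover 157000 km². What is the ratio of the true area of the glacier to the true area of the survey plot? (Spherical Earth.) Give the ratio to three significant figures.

Since Mercator area scale is 1/cos²φ, the true area equals the apparent area multiplied by cos²φ.
True area of glacier: 299000 × cos²(51.8°) = 299000 × 0.3824 = 114300 km².
True area of survey plot: 157000 × cos²(6.4°) = 157000 × 0.9876 = 155000 km².
Ratio = 114300 / 155000 ≈ 0.737.

0.737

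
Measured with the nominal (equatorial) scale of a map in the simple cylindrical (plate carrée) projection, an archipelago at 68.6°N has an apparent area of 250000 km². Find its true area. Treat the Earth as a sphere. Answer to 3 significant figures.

91200 km²

In the plate carrée (x = Rλ, y = Rφ), meridians are true-scale (h = 1) and parallels are stretched by k = sec φ.
Areal scale = h·k = 1 × sec φ; at 68.6°, h = 1.000, k = 2.741, so h·k = 2.741.
True area = apparent / (areal scale) = 250000 / 2.741 ≈ 91200 km².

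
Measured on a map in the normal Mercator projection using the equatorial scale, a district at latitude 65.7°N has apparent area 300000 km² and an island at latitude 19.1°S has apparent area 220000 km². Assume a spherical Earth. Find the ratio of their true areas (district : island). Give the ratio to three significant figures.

0.259

On Mercator the areal scale is sec²φ, so true area = apparent × cos²φ.
True area of district: 300000 × cos²(65.7°) = 300000 × 0.1693 = 50800 km².
True area of island: 220000 × cos²(19.1°) = 220000 × 0.8929 = 196400 km².
Ratio = 50800 / 196400 ≈ 0.259.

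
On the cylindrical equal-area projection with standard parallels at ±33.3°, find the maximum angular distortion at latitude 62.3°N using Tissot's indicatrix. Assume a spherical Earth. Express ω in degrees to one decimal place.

63.7°

For cylindrical equal-area with standard parallel φ₀, h = cos φ / cos φ₀ and k = cos φ₀ / cos φ, so h·k = 1.
At 62.3°: h = 0.5562, k = 1.798; principal scales a = 1.798, b = 0.5562.
sin(ω/2) = (a − b)/(a + b) = 1.242/2.354 = 0.5275, so ω = 2 arcsin(0.5275) ≈ 63.7°.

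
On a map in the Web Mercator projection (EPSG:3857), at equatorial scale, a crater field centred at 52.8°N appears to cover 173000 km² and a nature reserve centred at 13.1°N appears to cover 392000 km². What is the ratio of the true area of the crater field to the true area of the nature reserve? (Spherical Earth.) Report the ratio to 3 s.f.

Since Mercator area scale is 1/cos²φ, the true area equals the apparent area multiplied by cos²φ.
True area of crater field: 173000 × cos²(52.8°) = 173000 × 0.3655 = 63240 km².
True area of nature reserve: 392000 × cos²(13.1°) = 392000 × 0.9486 = 371900 km².
Ratio = 63240 / 371900 ≈ 0.170.

0.170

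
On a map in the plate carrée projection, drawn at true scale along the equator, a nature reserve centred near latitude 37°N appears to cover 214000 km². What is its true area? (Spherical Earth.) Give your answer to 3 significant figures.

171000 km²

For the equirectangular projection with φ₀ = 0 (plate carrée), h = 1 along meridians and k = sec φ along parallels.
Areal scale = h·k = 1 × sec φ; at 37°, h = 1.000, k = 1.252, so h·k = 1.252.
True area = apparent / (areal scale) = 214000 / 1.252 ≈ 171000 km².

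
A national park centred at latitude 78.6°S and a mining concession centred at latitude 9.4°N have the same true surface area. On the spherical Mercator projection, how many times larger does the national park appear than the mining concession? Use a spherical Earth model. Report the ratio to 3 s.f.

On Mercator, area is exaggerated by sec²φ = 1/cos²φ.
At 78.6°: sec²(78.6°) = 1/0.1977² = 25.60.
At 9.4°: sec²(9.4°) = 1/0.9866² = 1.027.
Ratio = 25.60/1.027 = cos²(9.4°)/cos²(78.6°) ≈ 24.9.

24.9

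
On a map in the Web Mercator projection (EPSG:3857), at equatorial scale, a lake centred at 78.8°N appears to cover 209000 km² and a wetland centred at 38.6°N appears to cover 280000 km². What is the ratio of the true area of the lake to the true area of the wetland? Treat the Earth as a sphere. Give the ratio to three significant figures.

0.0461

Mercator's areal exaggeration is sec²φ; hence true area = (apparent area) · cos²φ.
True area of lake: 209000 × cos²(78.8°) = 209000 × 0.03773 = 7885 km².
True area of wetland: 280000 × cos²(38.6°) = 280000 × 0.6108 = 171000 km².
Ratio = 7885 / 171000 ≈ 0.0461.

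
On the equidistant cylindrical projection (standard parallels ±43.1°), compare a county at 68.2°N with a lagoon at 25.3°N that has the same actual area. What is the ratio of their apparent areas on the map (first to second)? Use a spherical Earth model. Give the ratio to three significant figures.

With standard parallel φ₀ = 43.1°, the equirectangular projection gives x = Rλ cos φ₀, y = Rφ, so h = 1 and k = cos 43.1° / cos φ.
Areal scale at 68.2°: h·k = 1.000 × 1.966 = 1.966.
Areal scale at 25.3°: h·k = 1.000 × 0.8076 = 0.8076.
Ratio = 1.966/0.8076 ≈ 2.43.

2.43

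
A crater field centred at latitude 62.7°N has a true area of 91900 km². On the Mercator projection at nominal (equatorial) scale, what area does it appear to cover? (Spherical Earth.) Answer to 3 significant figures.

For Mercator, h = k = sec φ (a conformal cylindrical projection has a single point scale, 1/cos φ).
Areal scale = k² = sec²φ = 1/cos²(62.7°) = 1/0.4586² = 4.754.
Apparent area = 91900 × 4.754 ≈ 437000 km².

437000 km²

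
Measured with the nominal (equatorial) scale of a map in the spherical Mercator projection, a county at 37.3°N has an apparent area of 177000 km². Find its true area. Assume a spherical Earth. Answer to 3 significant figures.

Mercator is conformal, so the point scale is isotropic: h = k = sec φ = 1/cos φ.
Areal scale = k² = sec²φ = 1/cos²(37.3°) = 1/0.7955² = 1.580.
True area = apparent / (areal scale) = 177000 / 1.580 ≈ 112000 km².

112000 km²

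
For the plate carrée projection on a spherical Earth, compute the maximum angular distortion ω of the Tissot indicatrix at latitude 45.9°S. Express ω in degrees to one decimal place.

20.7°

Plate carrée maps x = Rλ, y = Rφ. The meridian scale is h = 1 and the parallel scale is k = 1/cos φ = sec φ.
At 45.9°: h = 1.000, k = 1.437; principal scales a = 1.437, b = 1.000.
sin(ω/2) = (a − b)/(a + b) = 0.4370/2.437 = 0.1793, so ω = 2 arcsin(0.1793) ≈ 20.7°.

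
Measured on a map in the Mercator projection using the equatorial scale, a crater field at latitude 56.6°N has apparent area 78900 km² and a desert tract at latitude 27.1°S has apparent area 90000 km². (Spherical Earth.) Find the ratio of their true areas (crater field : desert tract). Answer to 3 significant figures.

0.335

Since Mercator area scale is 1/cos²φ, the true area equals the apparent area multiplied by cos²φ.
True area of crater field: 78900 × cos²(56.6°) = 78900 × 0.3030 = 23910 km².
True area of desert tract: 90000 × cos²(27.1°) = 90000 × 0.7925 = 71320 km².
Ratio = 23910 / 71320 ≈ 0.335.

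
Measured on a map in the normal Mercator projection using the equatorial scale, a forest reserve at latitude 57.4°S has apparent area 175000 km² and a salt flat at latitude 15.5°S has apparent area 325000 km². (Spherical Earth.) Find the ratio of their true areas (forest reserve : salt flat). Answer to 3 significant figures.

0.168

Since Mercator area scale is 1/cos²φ, the true area equals the apparent area multiplied by cos²φ.
True area of forest reserve: 175000 × cos²(57.4°) = 175000 × 0.2903 = 50800 km².
True area of salt flat: 325000 × cos²(15.5°) = 325000 × 0.9286 = 301800 km².
Ratio = 50800 / 301800 ≈ 0.168.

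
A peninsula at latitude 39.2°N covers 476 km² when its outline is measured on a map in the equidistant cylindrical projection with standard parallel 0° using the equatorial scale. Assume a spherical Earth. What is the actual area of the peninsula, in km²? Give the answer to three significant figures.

369 km²

For the equirectangular projection with φ₀ = 0 (plate carrée), h = 1 along meridians and k = sec φ along parallels.
Areal scale = h·k = 1 × sec φ; at 39.2°, h = 1.000, k = 1.290, so h·k = 1.290.
True area = apparent / (areal scale) = 476 / 1.290 ≈ 369 km².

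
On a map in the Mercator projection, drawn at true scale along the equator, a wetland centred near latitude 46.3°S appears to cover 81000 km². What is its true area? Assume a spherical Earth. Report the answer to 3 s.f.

The Mercator projection is conformal; its linear scale factor is the same in every direction and equals sec φ = 1/cos φ.
Areal scale = k² = sec²φ = 1/cos²(46.3°) = 1/0.6909² = 2.095.
True area = apparent / (areal scale) = 81000 / 2.095 ≈ 38700 km².

38700 km²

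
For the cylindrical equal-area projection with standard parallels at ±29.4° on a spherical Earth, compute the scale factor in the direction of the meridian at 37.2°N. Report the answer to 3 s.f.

Cylindrical equal-area (φ₀ = 29.4°): h = cos φ / cos 29.4° along meridians, k = cos 29.4° / cos φ along parallels; h·k = 1.
h = cos 37.2° / cos 29.4° = 0.7965/0.8712 = 0.9143.

0.914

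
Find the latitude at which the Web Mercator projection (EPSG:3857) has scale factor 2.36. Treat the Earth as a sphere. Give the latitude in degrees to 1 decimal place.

64.9°

Mercator scale is k = sec φ = 1/cos φ.
1/cos φ = 2.36  ⇒  cos φ = 0.4237  ⇒  φ = arccos(0.4237) ≈ 64.9°.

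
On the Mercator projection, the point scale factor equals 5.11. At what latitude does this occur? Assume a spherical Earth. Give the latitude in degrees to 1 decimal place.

78.7°

Mercator scale is k = sec φ = 1/cos φ.
1/cos φ = 5.11  ⇒  cos φ = 0.1957  ⇒  φ = arccos(0.1957) ≈ 78.7°.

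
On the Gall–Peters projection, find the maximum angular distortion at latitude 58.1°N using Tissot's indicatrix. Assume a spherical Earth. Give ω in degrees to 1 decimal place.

32.9°

The Gall–Peters projection is cylindrical equal-area with φ₀ = 45°. Cylindrical equal-area (φ₀ = 45°): h = cos φ / cos 45° along meridians, k = cos 45° / cos φ along parallels; h·k = 1.
At 58.1°: h = 0.7473, k = 1.338; principal scales a = 1.338, b = 0.7473.
sin(ω/2) = (a − b)/(a + b) = 0.5908/2.085 = 0.2833, so ω = 2 arcsin(0.2833) ≈ 32.9°.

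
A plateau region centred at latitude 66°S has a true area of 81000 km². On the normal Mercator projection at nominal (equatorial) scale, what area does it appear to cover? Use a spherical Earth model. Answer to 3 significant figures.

Mercator is conformal, so the point scale is isotropic: h = k = sec φ = 1/cos φ.
Areal scale = k² = sec²φ = 1/cos²(66°) = 1/0.4067² = 6.045.
Apparent area = 81000 × 6.045 ≈ 490000 km².

490000 km²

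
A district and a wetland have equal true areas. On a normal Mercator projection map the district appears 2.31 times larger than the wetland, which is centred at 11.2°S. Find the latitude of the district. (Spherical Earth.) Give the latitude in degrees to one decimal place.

On Mercator, (apparent₁)/(apparent₂) = sec²φ₁ / sec²φ₂ when true areas are equal.
cos²φ₂ / cos²φ₁ = 2.31  ⇒  cos φ₁ = cos 11.2° / √2.31 = 0.9810/1.520 = 0.6454.
φ₁ = arccos(0.6454) ≈ 49.8°.

49.8°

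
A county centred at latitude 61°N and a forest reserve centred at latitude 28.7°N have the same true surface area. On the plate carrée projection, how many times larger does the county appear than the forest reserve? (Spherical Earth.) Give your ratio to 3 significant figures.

In the plate carrée (x = Rλ, y = Rφ), meridians are true-scale (h = 1) and parallels are stretched by k = sec φ.
Areal scale at 61°: h·k = 1.000 × 2.063 = 2.063.
Areal scale at 28.7°: h·k = 1.000 × 1.140 = 1.140.
Ratio = 2.063/1.140 ≈ 1.81.

1.81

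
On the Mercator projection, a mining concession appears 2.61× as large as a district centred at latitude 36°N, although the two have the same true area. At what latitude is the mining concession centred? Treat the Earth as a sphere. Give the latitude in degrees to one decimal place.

59.9°

Mercator areal scale is sec²φ, so apparent-area ratio = sec²φ₁ / sec²φ₂ = cos²φ₂ / cos²φ₁.
cos²φ₂ / cos²φ₁ = 2.61  ⇒  cos φ₁ = cos 36° / √2.61 = 0.8090/1.616 = 0.5008.
φ₁ = arccos(0.5008) ≈ 59.9°.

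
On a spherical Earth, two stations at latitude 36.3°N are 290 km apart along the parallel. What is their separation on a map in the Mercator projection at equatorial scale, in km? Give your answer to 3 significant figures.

360 km

Mercator is conformal, so the point scale is isotropic: h = k = sec φ = 1/cos φ.
Along the parallel, k = sec 36.3° = 1/0.8059 = 1.241.
Map distance = 290 × 1.241 ≈ 360 km.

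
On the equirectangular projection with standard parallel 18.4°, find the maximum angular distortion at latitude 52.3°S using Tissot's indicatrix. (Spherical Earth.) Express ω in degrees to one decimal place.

With standard parallel φ₀ = 18.4°, the equirectangular projection gives x = Rλ cos φ₀, y = Rφ, so h = 1 and k = cos 18.4° / cos φ.
At 52.3°: h = 1.000, k = 1.552; principal scales a = 1.552, b = 1.000.
sin(ω/2) = (a − b)/(a + b) = 0.5517/2.552 = 0.2162, so ω = 2 arcsin(0.2162) ≈ 25.0°.

25.0°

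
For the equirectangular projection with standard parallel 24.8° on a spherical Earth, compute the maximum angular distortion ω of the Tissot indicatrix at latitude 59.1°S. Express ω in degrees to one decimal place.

The equidistant cylindrical projection with φ₀ = 24.8° has h = 1 (meridians true) and k = cos φ₀ / cos φ along parallels.
At 59.1°: h = 1.000, k = 1.768; principal scales a = 1.768, b = 1.000.
sin(ω/2) = (a − b)/(a + b) = 0.7677/2.768 = 0.2774, so ω = 2 arcsin(0.2774) ≈ 32.2°.

32.2°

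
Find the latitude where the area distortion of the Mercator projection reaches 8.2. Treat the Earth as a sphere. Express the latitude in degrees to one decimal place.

Mercator areal scale is sec²φ.
sec²φ = 8.2  ⇒  cos²φ = 0.1220  ⇒  cos φ = 0.3492.
φ = arccos(0.3492) ≈ 69.6°.

69.6°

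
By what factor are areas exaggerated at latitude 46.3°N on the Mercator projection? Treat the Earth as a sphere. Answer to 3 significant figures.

For Mercator, h = k = sec φ (a conformal cylindrical projection has a single point scale, 1/cos φ).
Areal scale = k² = sec²φ = 1/cos²(46.3°) = 1/0.6909² = 2.095.

2.10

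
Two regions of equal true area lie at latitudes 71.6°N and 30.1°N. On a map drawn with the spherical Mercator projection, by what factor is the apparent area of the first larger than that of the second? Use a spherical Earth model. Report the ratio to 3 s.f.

7.51

Mercator is conformal with k = sec φ, so areal scale = k² = sec²φ.
At 71.6°: sec²(71.6°) = 1/0.3156² = 10.04.
At 30.1°: sec²(30.1°) = 1/0.8652² = 1.336.
Ratio = 10.04/1.336 = cos²(30.1°)/cos²(71.6°) ≈ 7.51.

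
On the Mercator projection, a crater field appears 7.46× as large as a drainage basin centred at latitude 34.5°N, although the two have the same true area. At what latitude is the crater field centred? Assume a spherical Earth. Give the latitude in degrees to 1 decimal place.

72.4°

On Mercator, (apparent₁)/(apparent₂) = sec²φ₁ / sec²φ₂ when true areas are equal.
cos²φ₂ / cos²φ₁ = 7.46  ⇒  cos φ₁ = cos 34.5° / √7.46 = 0.8241/2.731 = 0.3017.
φ₁ = arccos(0.3017) ≈ 72.4°.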